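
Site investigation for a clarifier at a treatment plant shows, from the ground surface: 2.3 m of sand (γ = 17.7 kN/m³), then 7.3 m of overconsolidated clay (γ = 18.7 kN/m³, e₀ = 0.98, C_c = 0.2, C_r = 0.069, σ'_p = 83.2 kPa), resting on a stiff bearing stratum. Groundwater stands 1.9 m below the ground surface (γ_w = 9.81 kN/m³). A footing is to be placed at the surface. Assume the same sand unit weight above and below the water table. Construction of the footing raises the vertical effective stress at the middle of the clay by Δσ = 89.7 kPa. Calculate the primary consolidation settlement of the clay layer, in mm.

S_c ≈ 228 mm

Mid-depth of clay below the ground surface: z = 2.3 + 7.3/2 = 5.95 m.
Total vertical stress at mid-clay: σ_v = 17.7×2.3 + 18.7×3.65 = 108.96 kPa.
Pore pressure: u = 9.81×(5.95 − 1.9) = 39.73 kPa.
Initial effective stress: σ'_0 = σ_v − u = 108.96 − 39.73 = 69.23 kPa.
Final effective stress: σ'_f = 69.23 + 89.7 = 158.93 kPa.
σ'_f = 158.93 > σ'_p = 83.2 kPa, so the stress path crosses the preconsolidation pressure — recompression up to σ'_p, then virgin compression beyond:
S_c = H/(1+e₀)·[C_r·log₁₀(σ'_p/σ'_0) + C_c·log₁₀(σ'_f/σ'_p)]
    = 7.3/1.98 × [0.069×log₁₀(83.2/69.23) + 0.2×log₁₀(158.93/83.2)]
    = 3.6869 × [0.0055082 + 0.056217] = 0.2276 m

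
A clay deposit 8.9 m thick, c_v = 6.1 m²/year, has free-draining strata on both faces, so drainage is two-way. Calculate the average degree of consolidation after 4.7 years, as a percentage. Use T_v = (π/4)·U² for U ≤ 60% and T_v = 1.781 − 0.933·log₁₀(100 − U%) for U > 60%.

Drainage path length: H_d = H/2 = 4.45 m (double drainage).
T_v = c_v·t/H_d² = 6.1×4.7/4.45² = 1.4478.
T_v = 1.4478 corresponds to the U > 60% branch:
U = 1 − 10^((1.781 − T_v)/0.933)/100 = 0.9772

U ≈ 97.7 %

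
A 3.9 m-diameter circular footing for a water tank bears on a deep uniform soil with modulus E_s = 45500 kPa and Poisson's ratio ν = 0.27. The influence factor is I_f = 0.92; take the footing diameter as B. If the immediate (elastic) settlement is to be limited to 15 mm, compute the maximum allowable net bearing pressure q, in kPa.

q ≈ 205 kPa

S_e = q·B·(1−ν²)/E_s · I_f  ⇒  q = S_e·E_s / (B·(1−ν²)·I_f).
q = 0.015 × 45500 / (3.9 × 0.9271 × 0.92) = 205.2 kPa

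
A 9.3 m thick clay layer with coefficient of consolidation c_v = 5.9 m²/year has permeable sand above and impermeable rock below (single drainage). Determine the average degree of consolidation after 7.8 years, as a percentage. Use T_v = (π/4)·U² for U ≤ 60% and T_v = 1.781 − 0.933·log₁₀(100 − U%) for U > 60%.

U ≈ 78.2 %

Drainage path length: H_d = H = 9.3 m (single drainage).
T_v = c_v·t/H_d² = 5.9×7.8/9.3² = 0.53208.
T_v = 0.53208 corresponds to the U > 60% branch:
U = 1 − 10^((1.781 − T_v)/0.933)/100 = 0.7819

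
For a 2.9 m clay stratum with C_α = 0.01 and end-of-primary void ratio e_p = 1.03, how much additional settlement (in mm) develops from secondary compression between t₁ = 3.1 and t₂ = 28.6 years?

S_s ≈ 13.8 mm

Secondary compression: S_s = C_α·H/(1+e_p)·log₁₀(t₂/t₁)
S_s = 0.01×2.9/(1+1.03)×log₁₀(28.6/3.1)
    = 0.01429 × 0.965 = 0.01379 m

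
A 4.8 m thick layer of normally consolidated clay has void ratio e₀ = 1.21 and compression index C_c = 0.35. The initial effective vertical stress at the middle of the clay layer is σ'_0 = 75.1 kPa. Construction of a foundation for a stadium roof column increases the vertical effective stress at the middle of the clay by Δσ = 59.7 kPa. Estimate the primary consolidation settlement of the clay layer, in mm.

S_c ≈ 193 mm

Final effective stress: σ'_f = σ'_0 + Δσ = 75.1 + 59.7 = 134.8 kPa.
Normally consolidated clay, so the full stress increment lies on the virgin compression line:
S_c = C_c·H/(1+e₀)·log₁₀(σ'_f/σ'_0) = 0.35×4.8/(1+1.21)×log₁₀(134.8/75.1)
    = 0.76018 × 0.25405 = 0.1931 m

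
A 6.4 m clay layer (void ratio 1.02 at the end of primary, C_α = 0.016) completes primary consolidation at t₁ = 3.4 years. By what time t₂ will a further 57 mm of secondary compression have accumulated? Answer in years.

t₂ ≈ 45.3 years

S_s = C_α·H/(1+e_p)·log₁₀(t₂/t₁) ⇒ log₁₀(t₂/t₁) = S_s·(1+e_p)/(C_α·H).
log₁₀(t₂/t₁) = 0.057 × (1+1.02) / (0.016×6.4) = 1.124
t₂ = t₁ × 10^1.124 = 3.4 × 13.32 = 45.28 years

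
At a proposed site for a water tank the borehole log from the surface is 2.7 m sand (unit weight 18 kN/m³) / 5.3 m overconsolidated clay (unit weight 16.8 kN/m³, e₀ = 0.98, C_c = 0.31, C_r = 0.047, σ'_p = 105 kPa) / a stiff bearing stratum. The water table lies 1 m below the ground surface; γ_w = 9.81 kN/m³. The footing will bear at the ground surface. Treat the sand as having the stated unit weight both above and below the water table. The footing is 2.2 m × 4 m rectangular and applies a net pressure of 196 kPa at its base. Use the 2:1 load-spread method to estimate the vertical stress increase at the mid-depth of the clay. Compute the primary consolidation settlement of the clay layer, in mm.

Mid-depth of clay below the ground surface: z = 2.7 + 5.3/2 = 5.35 m.
Total vertical stress at mid-clay: σ_v = 18×2.7 + 16.8×2.65 = 93.12 kPa.
Pore pressure: u = 9.81×(5.35 − 1) = 42.673 kPa.
Initial effective stress: σ'_0 = σ_v − u = 93.12 − 42.673 = 50.447 kPa.
Stress increase at mid-clay by the 2:1 spreading method:
Δσ = qBL/((B+z)(L+z)) = 196×2.2×4/((2.2+5.35)(4+5.35)) = 24.433 kPa
Final effective stress: σ'_f = 50.447 + 24.433 = 74.88 kPa.
σ'_f = 74.88 ≤ σ'_p = 105 kPa, so the clay remains overconsolidated and only the recompression index applies:
S_c = C_r·H/(1+e₀)·log₁₀(σ'_f/σ'_0) = 0.047×5.3/1.98×log₁₀(74.88/50.447)
    = 0.12581 × 0.17153 = 0.02158 m

S_c ≈ 21.6 mm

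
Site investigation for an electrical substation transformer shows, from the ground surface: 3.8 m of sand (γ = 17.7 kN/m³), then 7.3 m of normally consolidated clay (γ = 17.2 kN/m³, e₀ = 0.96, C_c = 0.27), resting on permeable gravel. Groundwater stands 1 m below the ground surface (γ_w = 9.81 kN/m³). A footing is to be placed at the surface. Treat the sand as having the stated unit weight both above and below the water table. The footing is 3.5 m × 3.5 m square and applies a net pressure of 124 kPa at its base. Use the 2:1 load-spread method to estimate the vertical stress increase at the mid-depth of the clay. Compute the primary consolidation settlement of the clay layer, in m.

Mid-depth of clay below the ground surface: z = 3.8 + 7.3/2 = 7.45 m.
Total vertical stress at mid-clay: σ_v = 17.7×3.8 + 17.2×3.65 = 130.04 kPa.
Pore pressure: u = 9.81×(7.45 − 1) = 63.275 kPa.
Initial effective stress: σ'_0 = σ_v − u = 130.04 − 63.275 = 66.765 kPa.
Stress increase at mid-clay by the 2:1 spreading method:
Δσ = qBL/((B+z)(L+z)) = 124×3.5×3.5/((3.5+7.45)(3.5+7.45)) = 12.669 kPa
Final effective stress: σ'_f = σ'_0 + Δσ = 66.765 + 12.669 = 79.434 kPa.
Normally consolidated clay, so the full stress increment lies on the virgin compression line:
S_c = C_c·H/(1+e₀)·log₁₀(σ'_f/σ'_0) = 0.27×7.3/(1+0.96)×log₁₀(79.434/66.765)
    = 1.0056 × 0.075458 = 0.07588 m

S_c ≈ 0.0759 m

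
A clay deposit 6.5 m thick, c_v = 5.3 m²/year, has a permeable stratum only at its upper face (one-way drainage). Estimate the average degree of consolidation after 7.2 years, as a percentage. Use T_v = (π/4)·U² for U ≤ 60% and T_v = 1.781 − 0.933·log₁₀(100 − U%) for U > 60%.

Drainage path length: H_d = H = 6.5 m (single drainage).
T_v = c_v·t/H_d² = 5.3×7.2/6.5² = 0.9032.
T_v = 0.9032 corresponds to the U > 60% branch:
U = 1 − 10^((1.781 − T_v)/0.933)/100 = 0.9127

U ≈ 91.3 %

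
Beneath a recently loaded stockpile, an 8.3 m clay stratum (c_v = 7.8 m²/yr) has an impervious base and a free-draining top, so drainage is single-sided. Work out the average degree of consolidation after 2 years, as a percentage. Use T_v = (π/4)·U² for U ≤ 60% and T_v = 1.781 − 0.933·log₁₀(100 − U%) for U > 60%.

U ≈ 53.7 %

Drainage path length: H_d = H = 8.3 m (single drainage).
T_v = c_v·t/H_d² = 7.8×2/8.3² = 0.22645.
T_v = 0.22645 corresponds to the U ≤ 60% branch:
U = √(4T_v/π) = 0.537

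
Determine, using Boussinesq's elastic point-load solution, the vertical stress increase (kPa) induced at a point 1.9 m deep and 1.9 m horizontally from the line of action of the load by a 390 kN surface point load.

Δσ_z ≈ 9.12 kPa

Boussinesq vertical stress below a point load on an elastic half-space:
Δσ_z = 3P/(2πz²) · [1 + (r/z)²]^(−5/2)
r/z = 1.9/1.9 = 1; [1+(r/z)²]^(−5/2) = 0.17678.
Δσ_z = 3×390/(2π×1.9²) × 0.17678 = 51.582 × 0.17678 = 9.119 kPa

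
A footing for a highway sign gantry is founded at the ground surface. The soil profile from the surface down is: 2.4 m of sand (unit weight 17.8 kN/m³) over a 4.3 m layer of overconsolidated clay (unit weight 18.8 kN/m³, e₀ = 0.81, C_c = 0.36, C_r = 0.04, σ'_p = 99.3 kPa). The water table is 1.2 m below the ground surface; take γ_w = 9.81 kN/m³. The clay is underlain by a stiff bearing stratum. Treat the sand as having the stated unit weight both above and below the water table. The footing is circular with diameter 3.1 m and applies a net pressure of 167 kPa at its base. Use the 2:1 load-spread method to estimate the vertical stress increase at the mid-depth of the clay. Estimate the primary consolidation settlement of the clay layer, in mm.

Mid-depth of clay below the ground surface: z = 2.4 + 4.3/2 = 4.55 m.
Total vertical stress at mid-clay: σ_v = 17.8×2.4 + 18.8×2.15 = 83.14 kPa.
Pore pressure: u = 9.81×(4.55 − 1.2) = 32.864 kPa.
Initial effective stress: σ'_0 = σ_v − u = 83.14 − 32.864 = 50.276 kPa.
Stress increase at mid-clay by the 2:1 spreading method:
Δσ ≈ qD²/(D+z)² = 167×3.1²/(3.1+4.55)² = 27.423 kPa
Final effective stress: σ'_f = 50.276 + 27.423 = 77.699 kPa.
σ'_f = 77.699 ≤ σ'_p = 99.3 kPa, so the clay remains overconsolidated and only the recompression index applies:
S_c = C_r·H/(1+e₀)·log₁₀(σ'_f/σ'_0) = 0.04×4.3/1.81×log₁₀(77.699/50.276)
    = 0.095028 × 0.18905 = 0.01797 m

S_c ≈ 18 mm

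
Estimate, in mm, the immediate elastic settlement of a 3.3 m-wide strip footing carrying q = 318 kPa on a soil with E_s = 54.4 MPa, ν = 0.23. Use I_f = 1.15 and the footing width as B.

Immediate (elastic) settlement: S_e = q·B·(1−ν²)/E_s · I_f.
E_s = 54.4 MPa = 54400 kPa.
S_e = 318 × 3.3 × (1 − 0.23²) / 54400 × 1.15
    = 318 × 3.3 × 0.9471 / 54400 × 1.15
    = 0.02101 m = 21.01 mm

S_e ≈ 21 mm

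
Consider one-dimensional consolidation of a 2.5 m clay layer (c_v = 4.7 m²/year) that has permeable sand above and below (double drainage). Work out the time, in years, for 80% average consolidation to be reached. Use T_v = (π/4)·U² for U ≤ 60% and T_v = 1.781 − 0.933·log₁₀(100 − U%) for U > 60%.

Drainage path length: H_d = H/2 = 1.25 m (double drainage).
U > 60%: T_v = 1.781 − 0.933·log₁₀(100 − 80) = 0.56714.
t = T_v·H_d²/c_v = 0.56714×1.25²/4.7 = 0.1885 years.

t ≈ 0.189 years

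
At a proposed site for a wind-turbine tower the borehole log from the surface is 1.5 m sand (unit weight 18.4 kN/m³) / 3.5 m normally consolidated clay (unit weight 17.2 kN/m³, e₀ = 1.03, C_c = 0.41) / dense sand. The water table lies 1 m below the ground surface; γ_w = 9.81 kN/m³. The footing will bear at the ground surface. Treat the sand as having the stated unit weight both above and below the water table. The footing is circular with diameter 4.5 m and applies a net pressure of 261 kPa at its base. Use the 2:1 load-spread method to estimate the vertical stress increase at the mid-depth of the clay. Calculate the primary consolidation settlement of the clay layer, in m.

S_c ≈ 0.382 m

Mid-depth of clay below the ground surface: z = 1.5 + 3.5/2 = 3.25 m.
Total vertical stress at mid-clay: σ_v = 18.4×1.5 + 17.2×1.75 = 57.7 kPa.
Pore pressure: u = 9.81×(3.25 − 1) = 22.073 kPa.
Initial effective stress: σ'_0 = σ_v − u = 57.7 − 22.073 = 35.627 kPa.
Stress increase at mid-clay by the 2:1 spreading method:
Δσ ≈ qD²/(D+z)² = 261×4.5²/(4.5+3.25)² = 87.996 kPa
Final effective stress: σ'_f = σ'_0 + Δσ = 35.627 + 87.996 = 123.62 kPa.
Normally consolidated clay, so the full stress increment lies on the virgin compression line:
S_c = C_c·H/(1+e₀)·log₁₀(σ'_f/σ'_0) = 0.41×3.5/(1+1.03)×log₁₀(123.62/35.627)
    = 0.7069 × 0.54031 = 0.3819 m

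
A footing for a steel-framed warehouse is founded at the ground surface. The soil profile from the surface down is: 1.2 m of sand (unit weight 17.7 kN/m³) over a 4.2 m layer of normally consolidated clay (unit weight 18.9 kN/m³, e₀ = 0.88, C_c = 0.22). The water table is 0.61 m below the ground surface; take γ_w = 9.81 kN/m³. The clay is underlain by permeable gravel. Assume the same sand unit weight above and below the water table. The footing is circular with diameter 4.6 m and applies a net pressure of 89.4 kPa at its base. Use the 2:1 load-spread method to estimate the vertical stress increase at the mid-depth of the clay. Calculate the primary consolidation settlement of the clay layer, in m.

S_c ≈ 0.134 m

Mid-depth of clay below the ground surface: z = 1.2 + 4.2/2 = 3.3 m.
Total vertical stress at mid-clay: σ_v = 17.7×1.2 + 18.9×2.1 = 60.93 kPa.
Pore pressure: u = 9.81×(3.3 − 0.61) = 26.389 kPa.
Initial effective stress: σ'_0 = σ_v − u = 60.93 − 26.389 = 34.541 kPa.
Stress increase at mid-clay by the 2:1 spreading method:
Δσ ≈ qD²/(D+z)² = 89.4×4.6²/(4.6+3.3)² = 30.311 kPa
Final effective stress: σ'_f = σ'_0 + Δσ = 34.541 + 30.311 = 64.852 kPa.
Normally consolidated clay, so the full stress increment lies on the virgin compression line:
S_c = C_c·H/(1+e₀)·log₁₀(σ'_f/σ'_0) = 0.22×4.2/(1+0.88)×log₁₀(64.852/34.541)
    = 0.49149 × 0.27359 = 0.1345 m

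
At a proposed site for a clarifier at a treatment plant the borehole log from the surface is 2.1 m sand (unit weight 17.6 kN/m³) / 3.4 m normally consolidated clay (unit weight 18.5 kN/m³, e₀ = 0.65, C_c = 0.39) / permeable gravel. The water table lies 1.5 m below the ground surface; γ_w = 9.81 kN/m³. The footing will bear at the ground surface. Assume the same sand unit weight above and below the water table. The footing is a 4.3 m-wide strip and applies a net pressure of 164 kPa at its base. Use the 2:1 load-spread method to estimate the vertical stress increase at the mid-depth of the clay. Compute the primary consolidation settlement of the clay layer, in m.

Mid-depth of clay below the ground surface: z = 2.1 + 3.4/2 = 3.8 m.
Total vertical stress at mid-clay: σ_v = 17.6×2.1 + 18.5×1.7 = 68.41 kPa.
Pore pressure: u = 9.81×(3.8 − 1.5) = 22.563 kPa.
Initial effective stress: σ'_0 = σ_v − u = 68.41 − 22.563 = 45.847 kPa.
Stress increase at mid-clay by the 2:1 spreading method:
Δσ = qB/(B+z) = 164×4.3/(4.3+3.8) = 87.062 kPa
Final effective stress: σ'_f = σ'_0 + Δσ = 45.847 + 87.062 = 132.91 kPa.
Normally consolidated clay, so the full stress increment lies on the virgin compression line:
S_c = C_c·H/(1+e₀)·log₁₀(σ'_f/σ'_0) = 0.39×3.4/(1+0.65)×log₁₀(132.91/45.847)
    = 0.80364 × 0.46225 = 0.3715 m

S_c ≈ 0.371 m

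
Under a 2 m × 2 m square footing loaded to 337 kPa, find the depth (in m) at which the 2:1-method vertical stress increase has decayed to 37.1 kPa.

2:1 spreading — at depth z the loaded area has grown by z in each plan dimension:
qB²/(B+z)² = Δσ_z ⇒ z = B(√(q/Δσ_z) − 1) = 2×(√(337/37.1) − 1) = 4.028 m

z ≈ 4.03 m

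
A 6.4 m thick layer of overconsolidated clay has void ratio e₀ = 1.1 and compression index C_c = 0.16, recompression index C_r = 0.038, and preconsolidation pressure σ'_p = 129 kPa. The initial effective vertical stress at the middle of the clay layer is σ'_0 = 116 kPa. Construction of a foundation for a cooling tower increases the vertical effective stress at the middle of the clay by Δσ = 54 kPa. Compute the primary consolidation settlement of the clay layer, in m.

Final effective stress: σ'_f = 116 + 54 = 170 kPa.
σ'_f = 170 > σ'_p = 129 kPa, so the stress path crosses the preconsolidation pressure — recompression up to σ'_p, then virgin compression beyond:
S_c = H/(1+e₀)·[C_r·log₁₀(σ'_p/σ'_0) + C_c·log₁₀(σ'_f/σ'_p)]
    = 6.4/2.1 × [0.038×log₁₀(129/116) + 0.16×log₁₀(170/129)]
    = 3.0476 × [0.001753 + 0.019177] = 0.06379 m

S_c ≈ 0.0638 m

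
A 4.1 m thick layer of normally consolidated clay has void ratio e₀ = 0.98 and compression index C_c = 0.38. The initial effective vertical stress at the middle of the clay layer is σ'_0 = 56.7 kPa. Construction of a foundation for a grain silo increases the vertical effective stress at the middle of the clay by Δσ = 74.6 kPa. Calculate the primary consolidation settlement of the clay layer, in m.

S_c ≈ 0.287 m

Final effective stress: σ'_f = σ'_0 + Δσ = 56.7 + 74.6 = 131.3 kPa.
Normally consolidated clay, so the full stress increment lies on the virgin compression line:
S_c = C_c·H/(1+e₀)·log₁₀(σ'_f/σ'_0) = 0.38×4.1/(1+0.98)×log₁₀(131.3/56.7)
    = 0.78687 × 0.36468 = 0.287 m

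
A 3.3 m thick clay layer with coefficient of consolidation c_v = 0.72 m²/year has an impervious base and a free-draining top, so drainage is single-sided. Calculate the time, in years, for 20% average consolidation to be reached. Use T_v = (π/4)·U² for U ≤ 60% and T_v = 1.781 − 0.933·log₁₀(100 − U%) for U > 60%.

Drainage path length: H_d = H = 3.3 m (single drainage).
U ≤ 60%: T_v = (π/4)·U² = (π/4)×0.2² = 0.031416.
t = T_v·H_d²/c_v = 0.031416×3.3²/0.72 = 0.4752 years.

t ≈ 0.475 years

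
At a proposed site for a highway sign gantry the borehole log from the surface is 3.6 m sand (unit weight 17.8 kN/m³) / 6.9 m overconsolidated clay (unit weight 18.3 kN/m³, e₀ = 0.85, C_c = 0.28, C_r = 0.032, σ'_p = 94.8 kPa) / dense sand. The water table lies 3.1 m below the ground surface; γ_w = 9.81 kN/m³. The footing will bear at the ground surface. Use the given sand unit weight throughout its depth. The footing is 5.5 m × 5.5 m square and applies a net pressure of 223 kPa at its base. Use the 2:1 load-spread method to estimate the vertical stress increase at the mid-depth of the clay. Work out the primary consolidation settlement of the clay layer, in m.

S_c ≈ 0.151 m

Mid-depth of clay below the ground surface: z = 3.6 + 6.9/2 = 7.05 m.
Total vertical stress at mid-clay: σ_v = 17.8×3.6 + 18.3×3.45 = 127.22 kPa.
Pore pressure: u = 9.81×(7.05 − 3.1) = 38.75 kPa.
Initial effective stress: σ'_0 = σ_v − u = 127.22 − 38.75 = 88.47 kPa.
Stress increase at mid-clay by the 2:1 spreading method:
Δσ = qBL/((B+z)(L+z)) = 223×5.5×5.5/((5.5+7.05)(5.5+7.05)) = 42.829 kPa
Final effective stress: σ'_f = 88.47 + 42.829 = 131.3 kPa.
σ'_f = 131.3 > σ'_p = 94.8 kPa, so the stress path crosses the preconsolidation pressure — recompression up to σ'_p, then virgin compression beyond:
S_c = H/(1+e₀)·[C_r·log₁₀(σ'_p/σ'_0) + C_c·log₁₀(σ'_f/σ'_p)]
    = 6.9/1.85 × [0.032×log₁₀(94.8/88.47) + 0.28×log₁₀(131.3/94.8)]
    = 3.7297 × [0.00096039 + 0.039608] = 0.1513 m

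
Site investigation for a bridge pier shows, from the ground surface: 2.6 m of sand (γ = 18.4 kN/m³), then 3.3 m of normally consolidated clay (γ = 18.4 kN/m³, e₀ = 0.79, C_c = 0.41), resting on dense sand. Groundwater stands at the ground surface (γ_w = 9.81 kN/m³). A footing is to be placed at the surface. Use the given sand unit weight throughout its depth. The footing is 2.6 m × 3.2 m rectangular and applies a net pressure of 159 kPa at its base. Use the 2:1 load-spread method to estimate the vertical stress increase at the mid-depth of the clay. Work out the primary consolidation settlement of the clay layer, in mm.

S_c ≈ 176 mm

Mid-depth of clay below the ground surface: z = 2.6 + 3.3/2 = 4.25 m.
Total vertical stress at mid-clay: σ_v = 18.4×2.6 + 18.4×1.65 = 78.2 kPa.
Pore pressure: u = 9.81×(4.25 − 0) = 41.693 kPa.
Initial effective stress: σ'_0 = σ_v − u = 78.2 − 41.693 = 36.507 kPa.
Stress increase at mid-clay by the 2:1 spreading method:
Δσ = qBL/((B+z)(L+z)) = 159×2.6×3.2/((2.6+4.25)(3.2+4.25)) = 25.922 kPa
Final effective stress: σ'_f = σ'_0 + Δσ = 36.507 + 25.922 = 62.429 kPa.
Normally consolidated clay, so the full stress increment lies on the virgin compression line:
S_c = C_c·H/(1+e₀)·log₁₀(σ'_f/σ'_0) = 0.41×3.3/(1+0.79)×log₁₀(62.429/36.507)
    = 0.75587 × 0.23301 = 0.1761 m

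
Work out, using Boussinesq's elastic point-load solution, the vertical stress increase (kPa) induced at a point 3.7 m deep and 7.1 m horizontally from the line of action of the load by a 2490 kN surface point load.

Boussinesq vertical stress below a point load on an elastic half-space:
Δσ_z = 3P/(2πz²) · [1 + (r/z)²]^(−5/2)
r/z = 7.1/3.7 = 1.9189; [1+(r/z)²]^(−5/2) = 0.02108.
Δσ_z = 3×2490/(2π×3.7²) × 0.02108 = 86.843 × 0.02108 = 1.831 kPa

Δσ_z ≈ 1.83 kPa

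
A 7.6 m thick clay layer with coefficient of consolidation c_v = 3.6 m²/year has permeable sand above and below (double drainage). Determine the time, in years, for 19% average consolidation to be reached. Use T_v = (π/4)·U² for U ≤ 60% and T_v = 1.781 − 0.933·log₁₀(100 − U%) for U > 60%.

Drainage path length: H_d = H/2 = 3.8 m (double drainage).
U ≤ 60%: T_v = (π/4)·U² = (π/4)×0.19² = 0.028353.
t = T_v·H_d²/c_v = 0.028353×3.8²/3.6 = 0.1137 years.

t ≈ 0.114 years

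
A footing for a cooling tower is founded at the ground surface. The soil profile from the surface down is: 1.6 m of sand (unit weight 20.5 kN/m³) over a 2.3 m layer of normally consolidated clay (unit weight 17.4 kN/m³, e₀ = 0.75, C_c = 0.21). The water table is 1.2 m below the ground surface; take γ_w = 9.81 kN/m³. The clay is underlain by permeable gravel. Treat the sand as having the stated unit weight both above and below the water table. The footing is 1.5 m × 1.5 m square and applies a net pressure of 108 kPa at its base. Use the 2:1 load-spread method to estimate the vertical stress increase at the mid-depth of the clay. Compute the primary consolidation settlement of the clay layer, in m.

S_c ≈ 0.0367 m

Mid-depth of clay below the ground surface: z = 1.6 + 2.3/2 = 2.75 m.
Total vertical stress at mid-clay: σ_v = 20.5×1.6 + 17.4×1.15 = 52.81 kPa.
Pore pressure: u = 9.81×(2.75 − 1.2) = 15.206 kPa.
Initial effective stress: σ'_0 = σ_v − u = 52.81 − 15.206 = 37.604 kPa.
Stress increase at mid-clay by the 2:1 spreading method:
Δσ = qBL/((B+z)(L+z)) = 108×1.5×1.5/((1.5+2.75)(1.5+2.75)) = 13.453 kPa
Final effective stress: σ'_f = σ'_0 + Δσ = 37.604 + 13.453 = 51.057 kPa.
Normally consolidated clay, so the full stress increment lies on the virgin compression line:
S_c = C_c·H/(1+e₀)·log₁₀(σ'_f/σ'_0) = 0.21×2.3/(1+0.75)×log₁₀(51.057/37.604)
    = 0.276 × 0.13282 = 0.03666 m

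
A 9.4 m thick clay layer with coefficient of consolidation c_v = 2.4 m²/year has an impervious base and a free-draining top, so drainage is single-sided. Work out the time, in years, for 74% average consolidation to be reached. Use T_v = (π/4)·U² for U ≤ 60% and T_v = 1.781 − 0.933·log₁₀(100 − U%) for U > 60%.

Drainage path length: H_d = H = 9.4 m (single drainage).
U > 60%: T_v = 1.781 − 0.933·log₁₀(100 − 74) = 0.46083.
t = T_v·H_d²/c_v = 0.46083×9.4²/2.4 = 16.97 years.

t ≈ 17 years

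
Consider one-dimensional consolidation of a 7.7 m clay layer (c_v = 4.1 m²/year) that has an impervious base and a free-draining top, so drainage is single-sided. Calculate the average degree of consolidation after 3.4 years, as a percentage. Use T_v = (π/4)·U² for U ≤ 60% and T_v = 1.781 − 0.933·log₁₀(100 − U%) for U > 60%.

Drainage path length: H_d = H = 7.7 m (single drainage).
T_v = c_v·t/H_d² = 4.1×3.4/7.7² = 0.23512.
T_v = 0.23512 corresponds to the U ≤ 60% branch:
U = √(4T_v/π) = 0.5471

U ≈ 54.7 %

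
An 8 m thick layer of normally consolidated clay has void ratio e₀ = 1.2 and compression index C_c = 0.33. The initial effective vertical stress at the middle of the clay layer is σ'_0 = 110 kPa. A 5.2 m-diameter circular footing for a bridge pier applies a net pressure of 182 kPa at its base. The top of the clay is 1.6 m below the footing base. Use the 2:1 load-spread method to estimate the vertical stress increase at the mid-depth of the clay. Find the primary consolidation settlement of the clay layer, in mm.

S_c ≈ 169 mm

Mid-depth of clay below the footing base: z = 1.6 + 8/2 = 5.6 m.
Stress increase at mid-clay by the 2:1 spreading method:
Δσ ≈ qD²/(D+z)² = 182×5.2²/(5.2+5.6)² = 42.192 kPa
Final effective stress: σ'_f = σ'_0 + Δσ = 110 + 42.192 = 152.19 kPa.
Normally consolidated clay, so the full stress increment lies on the virgin compression line:
S_c = C_c·H/(1+e₀)·log₁₀(σ'_f/σ'_0) = 0.33×8/(1+1.2)×log₁₀(152.19/110)
    = 1.2 × 0.14099 = 0.1692 m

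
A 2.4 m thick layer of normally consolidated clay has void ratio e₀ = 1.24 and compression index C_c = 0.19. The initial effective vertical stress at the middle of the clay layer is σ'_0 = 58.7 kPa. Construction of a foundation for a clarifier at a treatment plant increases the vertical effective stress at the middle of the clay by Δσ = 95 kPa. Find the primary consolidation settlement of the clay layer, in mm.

Final effective stress: σ'_f = σ'_0 + Δσ = 58.7 + 95 = 153.7 kPa.
Normally consolidated clay, so the full stress increment lies on the virgin compression line:
S_c = C_c·H/(1+e₀)·log₁₀(σ'_f/σ'_0) = 0.19×2.4/(1+1.24)×log₁₀(153.7/58.7)
    = 0.20357 × 0.41804 = 0.0851 m

S_c ≈ 85.1 mm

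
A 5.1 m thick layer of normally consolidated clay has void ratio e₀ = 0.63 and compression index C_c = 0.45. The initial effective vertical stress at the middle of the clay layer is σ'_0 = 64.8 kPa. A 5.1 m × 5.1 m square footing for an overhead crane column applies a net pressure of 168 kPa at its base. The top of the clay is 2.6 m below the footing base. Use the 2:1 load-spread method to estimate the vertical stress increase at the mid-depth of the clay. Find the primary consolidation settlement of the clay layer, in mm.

Mid-depth of clay below the footing base: z = 2.6 + 5.1/2 = 5.15 m.
Stress increase at mid-clay by the 2:1 spreading method:
Δσ = qBL/((B+z)(L+z)) = 168×5.1×5.1/((5.1+5.15)(5.1+5.15)) = 41.591 kPa
Final effective stress: σ'_f = σ'_0 + Δσ = 64.8 + 41.591 = 106.39 kPa.
Normally consolidated clay, so the full stress increment lies on the virgin compression line:
S_c = C_c·H/(1+e₀)·log₁₀(σ'_f/σ'_0) = 0.45×5.1/(1+0.63)×log₁₀(106.39/64.8)
    = 1.408 × 0.21533 = 0.3032 m

S_c ≈ 303 mm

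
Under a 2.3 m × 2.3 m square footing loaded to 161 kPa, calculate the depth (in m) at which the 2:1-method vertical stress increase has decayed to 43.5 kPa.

z ≈ 2.12 m

2:1 spreading — at depth z the loaded area has grown by z in each plan dimension:
qB²/(B+z)² = Δσ_z ⇒ z = B(√(q/Δσ_z) − 1) = 2.3×(√(161/43.5) − 1) = 2.125 m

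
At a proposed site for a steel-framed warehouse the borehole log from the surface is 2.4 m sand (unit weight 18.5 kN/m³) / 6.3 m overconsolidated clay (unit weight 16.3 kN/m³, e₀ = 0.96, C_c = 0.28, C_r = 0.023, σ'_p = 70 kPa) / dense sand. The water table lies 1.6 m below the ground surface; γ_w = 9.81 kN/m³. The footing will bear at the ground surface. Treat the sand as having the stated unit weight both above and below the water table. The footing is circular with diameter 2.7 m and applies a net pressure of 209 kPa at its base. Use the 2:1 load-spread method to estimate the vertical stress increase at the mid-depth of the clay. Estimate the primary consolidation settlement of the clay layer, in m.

S_c ≈ 0.0558 m

Mid-depth of clay below the ground surface: z = 2.4 + 6.3/2 = 5.55 m.
Total vertical stress at mid-clay: σ_v = 18.5×2.4 + 16.3×3.15 = 95.745 kPa.
Pore pressure: u = 9.81×(5.55 − 1.6) = 38.75 kPa.
Initial effective stress: σ'_0 = σ_v − u = 95.745 − 38.75 = 56.995 kPa.
Stress increase at mid-clay by the 2:1 spreading method:
Δσ ≈ qD²/(D+z)² = 209×2.7²/(2.7+5.55)² = 22.385 kPa
Final effective stress: σ'_f = 56.995 + 22.385 = 79.38 kPa.
σ'_f = 79.38 > σ'_p = 70 kPa, so the stress path crosses the preconsolidation pressure — recompression up to σ'_p, then virgin compression beyond:
S_c = H/(1+e₀)·[C_r·log₁₀(σ'_p/σ'_0) + C_c·log₁₀(σ'_f/σ'_p)]
    = 6.3/1.96 × [0.023×log₁₀(70/56.995) + 0.28×log₁₀(79.38/70)]
    = 3.2143 × [0.002053 + 0.015292] = 0.05575 m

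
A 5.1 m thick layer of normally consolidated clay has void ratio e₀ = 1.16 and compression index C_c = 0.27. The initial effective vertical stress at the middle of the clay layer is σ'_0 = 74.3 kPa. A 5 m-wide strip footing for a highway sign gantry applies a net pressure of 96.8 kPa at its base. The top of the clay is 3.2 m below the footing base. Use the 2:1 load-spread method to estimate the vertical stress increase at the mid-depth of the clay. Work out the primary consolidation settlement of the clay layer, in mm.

S_c ≈ 131 mm

Mid-depth of clay below the footing base: z = 3.2 + 5.1/2 = 5.75 m.
Stress increase at mid-clay by the 2:1 spreading method:
Δσ = qB/(B+z) = 96.8×5/(5+5.75) = 45.023 kPa
Final effective stress: σ'_f = σ'_0 + Δσ = 74.3 + 45.023 = 119.32 kPa.
Normally consolidated clay, so the full stress increment lies on the virgin compression line:
S_c = C_c·H/(1+e₀)·log₁₀(σ'_f/σ'_0) = 0.27×5.1/(1+1.16)×log₁₀(119.32/74.3)
    = 0.6375 × 0.20572 = 0.1311 m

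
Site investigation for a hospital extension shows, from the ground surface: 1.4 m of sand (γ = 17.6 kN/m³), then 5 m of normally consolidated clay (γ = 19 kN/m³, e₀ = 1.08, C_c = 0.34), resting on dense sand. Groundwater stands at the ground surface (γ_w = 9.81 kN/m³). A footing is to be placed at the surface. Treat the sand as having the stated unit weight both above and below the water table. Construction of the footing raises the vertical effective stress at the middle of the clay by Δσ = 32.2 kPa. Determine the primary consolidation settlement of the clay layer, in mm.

Mid-depth of clay below the ground surface: z = 1.4 + 5/2 = 3.9 m.
Total vertical stress at mid-clay: σ_v = 17.6×1.4 + 19×2.5 = 72.14 kPa.
Pore pressure: u = 9.81×(3.9 − 0) = 38.259 kPa.
Initial effective stress: σ'_0 = σ_v − u = 72.14 − 38.259 = 33.881 kPa.
Final effective stress: σ'_f = σ'_0 + Δσ = 33.881 + 32.2 = 66.081 kPa.
Normally consolidated clay, so the full stress increment lies on the virgin compression line:
S_c = C_c·H/(1+e₀)·log₁₀(σ'_f/σ'_0) = 0.34×5/(1+1.08)×log₁₀(66.081/33.881)
    = 0.81731 × 0.29012 = 0.2371 m

S_c ≈ 237 mm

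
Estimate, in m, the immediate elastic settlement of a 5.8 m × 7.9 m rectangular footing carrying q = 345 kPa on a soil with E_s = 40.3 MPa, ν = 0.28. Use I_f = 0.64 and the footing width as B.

Immediate (elastic) settlement: S_e = q·B·(1−ν²)/E_s · I_f.
E_s = 40.3 MPa = 40300 kPa.
S_e = 345 × 5.8 × (1 − 0.28²) / 40300 × 0.64
    = 345 × 5.8 × 0.9216 / 40300 × 0.64
    = 0.02929 m

S_e ≈ 0.0293 m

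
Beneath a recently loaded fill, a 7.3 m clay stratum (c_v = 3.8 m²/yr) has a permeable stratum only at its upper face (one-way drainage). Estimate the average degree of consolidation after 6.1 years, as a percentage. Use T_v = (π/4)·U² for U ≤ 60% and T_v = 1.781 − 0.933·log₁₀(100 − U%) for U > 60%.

Drainage path length: H_d = H = 7.3 m (single drainage).
T_v = c_v·t/H_d² = 3.8×6.1/7.3² = 0.43498.
T_v = 0.43498 corresponds to the U > 60% branch:
U = 1 − 10^((1.781 − T_v)/0.933)/100 = 0.7229

U ≈ 72.3 %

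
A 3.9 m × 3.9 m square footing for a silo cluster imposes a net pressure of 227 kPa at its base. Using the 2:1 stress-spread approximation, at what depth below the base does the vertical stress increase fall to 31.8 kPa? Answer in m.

2:1 spreading — at depth z the loaded area has grown by z in each plan dimension:
qB²/(B+z)² = Δσ_z ⇒ z = B(√(q/Δσ_z) − 1) = 3.9×(√(227/31.8) − 1) = 6.52 m

z ≈ 6.52 m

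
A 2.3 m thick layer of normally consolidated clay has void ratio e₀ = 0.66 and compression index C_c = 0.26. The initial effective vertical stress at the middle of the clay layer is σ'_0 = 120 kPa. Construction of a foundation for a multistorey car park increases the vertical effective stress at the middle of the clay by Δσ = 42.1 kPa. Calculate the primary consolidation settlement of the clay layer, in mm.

S_c ≈ 47 mm

Final effective stress: σ'_f = σ'_0 + Δσ = 120 + 42.1 = 162.1 kPa.
Normally consolidated clay, so the full stress increment lies on the virgin compression line:
S_c = C_c·H/(1+e₀)·log₁₀(σ'_f/σ'_0) = 0.26×2.3/(1+0.66)×log₁₀(162.1/120)
    = 0.36024 × 0.1306 = 0.04705 m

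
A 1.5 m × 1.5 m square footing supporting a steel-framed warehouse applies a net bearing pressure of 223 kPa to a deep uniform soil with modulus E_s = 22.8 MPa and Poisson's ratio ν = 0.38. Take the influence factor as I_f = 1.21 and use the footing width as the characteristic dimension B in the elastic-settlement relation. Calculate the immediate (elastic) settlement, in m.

Immediate (elastic) settlement: S_e = q·B·(1−ν²)/E_s · I_f.
E_s = 22.8 MPa = 22800 kPa.
S_e = 223 × 1.5 × (1 − 0.38²) / 22800 × 1.21
    = 223 × 1.5 × 0.8556 / 22800 × 1.21
    = 0.01519 m

S_e ≈ 0.0152 m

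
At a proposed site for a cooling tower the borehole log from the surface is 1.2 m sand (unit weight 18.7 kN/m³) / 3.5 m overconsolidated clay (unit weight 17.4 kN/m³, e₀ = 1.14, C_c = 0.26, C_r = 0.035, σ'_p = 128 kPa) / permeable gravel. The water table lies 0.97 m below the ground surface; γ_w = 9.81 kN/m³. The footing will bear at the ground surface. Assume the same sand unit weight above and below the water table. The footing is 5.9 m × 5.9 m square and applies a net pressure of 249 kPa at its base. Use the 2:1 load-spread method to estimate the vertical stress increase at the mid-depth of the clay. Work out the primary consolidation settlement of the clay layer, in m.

S_c ≈ 0.0553 m

Mid-depth of clay below the ground surface: z = 1.2 + 3.5/2 = 2.95 m.
Total vertical stress at mid-clay: σ_v = 18.7×1.2 + 17.4×1.75 = 52.89 kPa.
Pore pressure: u = 9.81×(2.95 − 0.97) = 19.424 kPa.
Initial effective stress: σ'_0 = σ_v − u = 52.89 − 19.424 = 33.466 kPa.
Stress increase at mid-clay by the 2:1 spreading method:
Δσ = qBL/((B+z)(L+z)) = 249×5.9×5.9/((5.9+2.95)(5.9+2.95)) = 110.67 kPa
Final effective stress: σ'_f = 33.466 + 110.67 = 144.14 kPa.
σ'_f = 144.14 > σ'_p = 128 kPa, so the stress path crosses the preconsolidation pressure — recompression up to σ'_p, then virgin compression beyond:
S_c = H/(1+e₀)·[C_r·log₁₀(σ'_p/σ'_0) + C_c·log₁₀(σ'_f/σ'_p)]
    = 3.5/2.14 × [0.035×log₁₀(128/33.466) + 0.26×log₁₀(144.14/128)]
    = 1.6355 × [0.020391 + 0.013409] = 0.05528 m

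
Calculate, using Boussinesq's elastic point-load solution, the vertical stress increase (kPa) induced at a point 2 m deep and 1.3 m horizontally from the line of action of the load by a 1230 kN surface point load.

Boussinesq vertical stress below a point load on an elastic half-space:
Δσ_z = 3P/(2πz²) · [1 + (r/z)²]^(−5/2)
r/z = 1.3/2 = 0.65; [1+(r/z)²]^(−5/2) = 0.41435.
Δσ_z = 3×1230/(2π×2²) × 0.41435 = 146.82 × 0.41435 = 60.83 kPa

Δσ_z ≈ 60.8 kPa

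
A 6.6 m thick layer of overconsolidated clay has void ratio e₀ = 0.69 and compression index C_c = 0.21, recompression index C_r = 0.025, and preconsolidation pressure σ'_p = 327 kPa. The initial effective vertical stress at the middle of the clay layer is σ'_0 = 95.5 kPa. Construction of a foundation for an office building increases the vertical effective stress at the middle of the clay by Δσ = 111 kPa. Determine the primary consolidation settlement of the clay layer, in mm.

Final effective stress: σ'_f = 95.5 + 111 = 206.5 kPa.
σ'_f = 206.5 ≤ σ'_p = 327 kPa, so the clay remains overconsolidated and only the recompression index applies:
S_c = C_r·H/(1+e₀)·log₁₀(σ'_f/σ'_0) = 0.025×6.6/1.69×log₁₀(206.5/95.5)
    = 0.097633 × 0.33492 = 0.0327 m

S_c ≈ 32.7 mm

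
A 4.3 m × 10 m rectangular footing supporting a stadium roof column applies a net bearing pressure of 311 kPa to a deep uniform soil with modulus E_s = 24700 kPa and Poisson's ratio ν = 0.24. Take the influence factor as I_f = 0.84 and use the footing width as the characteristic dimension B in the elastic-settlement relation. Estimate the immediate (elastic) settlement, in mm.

S_e ≈ 42.9 mm

Immediate (elastic) settlement: S_e = q·B·(1−ν²)/E_s · I_f.
S_e = 311 × 4.3 × (1 − 0.24²) / 24700 × 0.84
    = 311 × 4.3 × 0.9424 / 24700 × 0.84
    = 0.04286 m = 42.86 mm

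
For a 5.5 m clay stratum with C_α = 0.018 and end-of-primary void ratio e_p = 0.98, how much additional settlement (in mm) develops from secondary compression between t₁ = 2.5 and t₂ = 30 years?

S_s ≈ 54 mm

Secondary compression: S_s = C_α·H/(1+e_p)·log₁₀(t₂/t₁)
S_s = 0.018×5.5/(1+0.98)×log₁₀(30/2.5)
    = 0.05 × 1.079 = 0.05396 m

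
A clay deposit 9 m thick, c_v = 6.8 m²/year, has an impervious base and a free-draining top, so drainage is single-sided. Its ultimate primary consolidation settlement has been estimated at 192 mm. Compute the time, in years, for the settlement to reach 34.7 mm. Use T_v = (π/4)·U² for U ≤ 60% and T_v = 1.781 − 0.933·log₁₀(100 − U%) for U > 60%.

t ≈ 0.306 years

Drainage path length: H_d = H = 9 m (single drainage).
U = S(t)/S_ult = 34.7/192 = 0.1807.
U ≤ 60%: T_v = (π/4)·U² = (π/4)×0.18073² = 0.025653.
t = T_v·H_d²/c_v = 0.025653×9²/6.8 = 0.3056 years.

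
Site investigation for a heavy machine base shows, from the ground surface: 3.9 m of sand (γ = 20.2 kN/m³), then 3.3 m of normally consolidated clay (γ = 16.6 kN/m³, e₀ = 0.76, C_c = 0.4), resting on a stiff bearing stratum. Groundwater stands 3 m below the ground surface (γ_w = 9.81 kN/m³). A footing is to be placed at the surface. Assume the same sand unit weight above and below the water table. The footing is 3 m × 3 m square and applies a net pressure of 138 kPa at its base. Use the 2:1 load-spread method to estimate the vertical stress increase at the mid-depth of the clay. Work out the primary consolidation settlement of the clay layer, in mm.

S_c ≈ 61.9 mm

Mid-depth of clay below the ground surface: z = 3.9 + 3.3/2 = 5.55 m.
Total vertical stress at mid-clay: σ_v = 20.2×3.9 + 16.6×1.65 = 106.17 kPa.
Pore pressure: u = 9.81×(5.55 − 3) = 25.015 kPa.
Initial effective stress: σ'_0 = σ_v − u = 106.17 − 25.015 = 81.155 kPa.
Stress increase at mid-clay by the 2:1 spreading method:
Δσ = qBL/((B+z)(L+z)) = 138×3×3/((3+5.55)(3+5.55)) = 16.99 kPa
Final effective stress: σ'_f = σ'_0 + Δσ = 81.155 + 16.99 = 98.145 kPa.
Normally consolidated clay, so the full stress increment lies on the virgin compression line:
S_c = C_c·H/(1+e₀)·log₁₀(σ'_f/σ'_0) = 0.4×3.3/(1+0.76)×log₁₀(98.145/81.155)
    = 0.75 × 0.082553 = 0.06191 m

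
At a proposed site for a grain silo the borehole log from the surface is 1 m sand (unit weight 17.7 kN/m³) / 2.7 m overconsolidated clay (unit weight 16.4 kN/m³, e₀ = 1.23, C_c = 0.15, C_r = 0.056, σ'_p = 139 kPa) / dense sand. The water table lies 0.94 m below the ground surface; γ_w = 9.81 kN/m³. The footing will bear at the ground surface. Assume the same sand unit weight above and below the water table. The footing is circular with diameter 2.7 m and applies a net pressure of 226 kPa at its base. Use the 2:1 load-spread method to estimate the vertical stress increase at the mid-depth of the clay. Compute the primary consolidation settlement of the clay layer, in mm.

S_c ≈ 36.8 mm

Mid-depth of clay below the ground surface: z = 1 + 2.7/2 = 2.35 m.
Total vertical stress at mid-clay: σ_v = 17.7×1 + 16.4×1.35 = 39.84 kPa.
Pore pressure: u = 9.81×(2.35 − 0.94) = 13.832 kPa.
Initial effective stress: σ'_0 = σ_v − u = 39.84 − 13.832 = 26.008 kPa.
Stress increase at mid-clay by the 2:1 spreading method:
Δσ ≈ qD²/(D+z)² = 226×2.7²/(2.7+2.35)² = 64.603 kPa
Final effective stress: σ'_f = 26.008 + 64.603 = 90.611 kPa.
σ'_f = 90.611 ≤ σ'_p = 139 kPa, so the clay remains overconsolidated and only the recompression index applies:
S_c = C_r·H/(1+e₀)·log₁₀(σ'_f/σ'_0) = 0.056×2.7/2.23×log₁₀(90.611/26.008)
    = 0.067805 × 0.54207 = 0.03675 m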